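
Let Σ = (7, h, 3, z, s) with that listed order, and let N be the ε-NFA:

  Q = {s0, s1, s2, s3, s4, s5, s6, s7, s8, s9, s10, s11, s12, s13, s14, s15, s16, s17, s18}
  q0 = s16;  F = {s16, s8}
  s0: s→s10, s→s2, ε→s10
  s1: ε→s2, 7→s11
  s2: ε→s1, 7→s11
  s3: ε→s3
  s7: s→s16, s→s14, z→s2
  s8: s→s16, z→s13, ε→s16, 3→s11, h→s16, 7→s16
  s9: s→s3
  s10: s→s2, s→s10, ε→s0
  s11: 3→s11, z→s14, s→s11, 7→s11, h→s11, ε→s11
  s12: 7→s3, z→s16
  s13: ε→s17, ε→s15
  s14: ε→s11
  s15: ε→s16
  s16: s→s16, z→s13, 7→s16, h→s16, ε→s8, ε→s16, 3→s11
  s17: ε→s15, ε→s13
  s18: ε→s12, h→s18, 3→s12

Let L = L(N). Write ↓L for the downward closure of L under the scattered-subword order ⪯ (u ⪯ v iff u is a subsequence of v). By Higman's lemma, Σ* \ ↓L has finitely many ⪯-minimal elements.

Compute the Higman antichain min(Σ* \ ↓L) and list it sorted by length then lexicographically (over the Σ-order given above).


Antichain: [3].

|Q|=19, |F|=2, |δ|=45 (16 ε).
min D↑ (2 st, q0=0, F={1}): 0:7→0,h→0,3→1,z→0,s→0 1:7→1,h→1,3→1,z→1,s→1.
'3': |S_i|=[7, 2] end={s11,s14} ∉↓L; 1/1 del acc.
1 words, ⪯-incomp.


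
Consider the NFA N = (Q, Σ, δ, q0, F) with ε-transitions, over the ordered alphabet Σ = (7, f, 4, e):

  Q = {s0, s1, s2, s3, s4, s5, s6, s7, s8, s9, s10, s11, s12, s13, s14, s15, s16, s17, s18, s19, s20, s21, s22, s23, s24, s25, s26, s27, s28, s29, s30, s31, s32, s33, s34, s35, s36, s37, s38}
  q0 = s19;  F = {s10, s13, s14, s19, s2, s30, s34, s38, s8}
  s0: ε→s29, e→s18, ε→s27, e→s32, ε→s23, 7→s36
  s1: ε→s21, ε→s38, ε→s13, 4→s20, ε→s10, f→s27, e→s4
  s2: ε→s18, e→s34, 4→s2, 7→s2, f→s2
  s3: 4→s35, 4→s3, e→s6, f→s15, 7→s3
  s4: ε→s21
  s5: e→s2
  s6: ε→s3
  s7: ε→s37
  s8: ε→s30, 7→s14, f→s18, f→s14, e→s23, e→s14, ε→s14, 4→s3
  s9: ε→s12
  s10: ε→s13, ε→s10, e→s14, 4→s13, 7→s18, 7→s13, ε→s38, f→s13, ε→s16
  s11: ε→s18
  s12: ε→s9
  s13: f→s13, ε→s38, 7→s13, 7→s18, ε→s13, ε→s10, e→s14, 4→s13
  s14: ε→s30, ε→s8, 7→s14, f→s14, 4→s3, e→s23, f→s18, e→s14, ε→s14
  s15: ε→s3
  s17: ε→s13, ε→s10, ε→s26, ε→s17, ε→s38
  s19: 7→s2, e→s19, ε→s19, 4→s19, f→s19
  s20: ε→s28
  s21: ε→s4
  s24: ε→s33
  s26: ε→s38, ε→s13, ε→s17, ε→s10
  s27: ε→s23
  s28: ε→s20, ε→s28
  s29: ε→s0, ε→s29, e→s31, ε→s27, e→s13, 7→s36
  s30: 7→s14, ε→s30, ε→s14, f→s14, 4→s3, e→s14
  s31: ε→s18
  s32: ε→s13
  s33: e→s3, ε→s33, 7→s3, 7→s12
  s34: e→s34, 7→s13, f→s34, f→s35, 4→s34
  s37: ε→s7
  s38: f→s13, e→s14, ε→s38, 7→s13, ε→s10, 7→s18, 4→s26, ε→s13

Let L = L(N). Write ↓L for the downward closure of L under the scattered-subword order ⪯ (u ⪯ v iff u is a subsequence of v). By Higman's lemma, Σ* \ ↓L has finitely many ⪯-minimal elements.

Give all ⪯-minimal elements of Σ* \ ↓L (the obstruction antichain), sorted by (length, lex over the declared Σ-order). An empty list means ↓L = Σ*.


|Q|=39, |F|=9, |δ|=117 (55 ε).
min D↑ (6 st, q0=0, F={5}): 0:7→1,f→0,4→0,e→0 1:7→1,f→1,4→1,e→2 2:7→3,f→2,4→2,e→2 3:7→3,f→3,4→3,e→4 4:7→4,f→4,4→5,e→4 5:7→5,f→5,4→5,e→5.
'7e7e4': run [18, 17, 16, 15, 9, 4] end={s15,s3,s35,s6} — reject; 5/5 deletions ∈↓L.
1 minimals (antichain).

min(Σ*\↓L) = [7e7e4].


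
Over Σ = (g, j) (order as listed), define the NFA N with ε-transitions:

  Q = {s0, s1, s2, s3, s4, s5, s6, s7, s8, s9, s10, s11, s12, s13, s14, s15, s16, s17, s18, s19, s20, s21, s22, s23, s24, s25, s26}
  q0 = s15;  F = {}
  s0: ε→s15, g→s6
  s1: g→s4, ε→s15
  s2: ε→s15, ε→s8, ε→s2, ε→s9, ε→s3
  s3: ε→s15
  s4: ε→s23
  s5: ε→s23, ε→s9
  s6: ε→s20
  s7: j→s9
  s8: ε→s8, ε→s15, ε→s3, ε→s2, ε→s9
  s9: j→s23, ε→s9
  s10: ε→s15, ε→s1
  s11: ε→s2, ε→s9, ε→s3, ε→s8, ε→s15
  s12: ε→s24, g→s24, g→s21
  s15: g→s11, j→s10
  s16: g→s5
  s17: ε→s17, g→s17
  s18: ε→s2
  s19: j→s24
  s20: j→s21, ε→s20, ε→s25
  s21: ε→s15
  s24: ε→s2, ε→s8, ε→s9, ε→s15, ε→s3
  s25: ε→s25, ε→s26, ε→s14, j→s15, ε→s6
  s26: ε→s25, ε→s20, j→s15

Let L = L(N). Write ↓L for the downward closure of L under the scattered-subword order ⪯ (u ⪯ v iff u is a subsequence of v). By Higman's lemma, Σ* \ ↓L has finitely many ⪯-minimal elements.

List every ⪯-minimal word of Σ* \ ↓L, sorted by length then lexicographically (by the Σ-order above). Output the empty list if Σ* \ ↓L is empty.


A = [ε].

|Q|=27, |F|=0, |δ|=56 (42 ε).
min D↑ (1 st, q0=0, F={0}): 0:g→0,j→0.
ε ∈ L(D↑) — L = ∅.


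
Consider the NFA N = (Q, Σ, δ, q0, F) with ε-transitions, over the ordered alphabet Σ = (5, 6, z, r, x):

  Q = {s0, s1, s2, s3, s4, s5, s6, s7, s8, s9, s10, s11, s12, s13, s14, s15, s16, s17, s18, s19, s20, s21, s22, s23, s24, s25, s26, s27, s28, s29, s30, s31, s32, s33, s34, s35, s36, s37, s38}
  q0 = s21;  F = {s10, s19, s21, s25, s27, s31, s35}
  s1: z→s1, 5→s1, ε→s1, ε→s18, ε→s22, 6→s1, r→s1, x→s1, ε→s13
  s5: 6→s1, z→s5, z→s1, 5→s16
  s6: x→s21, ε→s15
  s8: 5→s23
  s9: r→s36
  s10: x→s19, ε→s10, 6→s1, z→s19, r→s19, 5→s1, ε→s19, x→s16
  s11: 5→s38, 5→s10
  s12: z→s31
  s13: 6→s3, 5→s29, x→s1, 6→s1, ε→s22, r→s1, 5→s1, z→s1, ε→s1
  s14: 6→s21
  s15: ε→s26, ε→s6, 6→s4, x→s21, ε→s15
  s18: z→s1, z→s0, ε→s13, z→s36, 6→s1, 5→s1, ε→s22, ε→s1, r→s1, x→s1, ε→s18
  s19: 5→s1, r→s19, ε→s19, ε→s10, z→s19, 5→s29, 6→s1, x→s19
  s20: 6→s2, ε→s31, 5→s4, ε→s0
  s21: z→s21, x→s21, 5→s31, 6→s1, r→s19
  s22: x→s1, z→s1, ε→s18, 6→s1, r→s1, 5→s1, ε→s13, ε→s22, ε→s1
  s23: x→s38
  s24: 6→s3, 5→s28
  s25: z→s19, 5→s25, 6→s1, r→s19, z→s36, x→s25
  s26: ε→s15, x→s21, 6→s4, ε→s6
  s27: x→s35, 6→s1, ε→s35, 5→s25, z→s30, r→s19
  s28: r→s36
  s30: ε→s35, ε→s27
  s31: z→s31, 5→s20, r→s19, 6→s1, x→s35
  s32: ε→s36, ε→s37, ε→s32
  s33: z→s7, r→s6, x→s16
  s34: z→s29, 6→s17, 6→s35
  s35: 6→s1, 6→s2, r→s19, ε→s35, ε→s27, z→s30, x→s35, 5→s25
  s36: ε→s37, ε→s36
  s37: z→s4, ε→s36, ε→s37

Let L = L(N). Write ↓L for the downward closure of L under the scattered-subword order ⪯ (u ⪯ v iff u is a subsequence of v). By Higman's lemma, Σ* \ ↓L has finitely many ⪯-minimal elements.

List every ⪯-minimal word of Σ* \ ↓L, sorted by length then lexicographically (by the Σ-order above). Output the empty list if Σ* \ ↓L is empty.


Antichain: [6, r5, 5x5z5].

|Q|=39, |F|=7, |δ|=129 (38 ε).
min D↑ (6 st, q0=0, F={2}): 0:5→1,6→2,z→0,r→3,x→0 1:5→1,6→2,z→1,r→3,x→4 2:5→2,6→2,z→2,r→2,x→2 3:5→2,6→2,z→3,r→3,x→3 4:5→5,6→2,z→4,r→3,x→4 5:5→5,6→2,z→3,r→3,x→5.
'6': N↓-sim [21, 11] end={s0,s1,s13,s18,s2,s22,s29,s3,s36,s37,s4} — reject; 1/1 deletions ∈↓L.
'r5': N↓-sim [21, 13, 10] end={s0,s1,s13,s18,s22,s29,s3,s36,s37,s4} — reject; 2/2 single-dels accept.
'5x5z5': run [21, 20, 18, 14, 13, 10] end={s0,s1,s13,s18,s22,s29,s3,s36,s37,s4} rej; 5/5 del acc.
3 words, ⪯-incomp.


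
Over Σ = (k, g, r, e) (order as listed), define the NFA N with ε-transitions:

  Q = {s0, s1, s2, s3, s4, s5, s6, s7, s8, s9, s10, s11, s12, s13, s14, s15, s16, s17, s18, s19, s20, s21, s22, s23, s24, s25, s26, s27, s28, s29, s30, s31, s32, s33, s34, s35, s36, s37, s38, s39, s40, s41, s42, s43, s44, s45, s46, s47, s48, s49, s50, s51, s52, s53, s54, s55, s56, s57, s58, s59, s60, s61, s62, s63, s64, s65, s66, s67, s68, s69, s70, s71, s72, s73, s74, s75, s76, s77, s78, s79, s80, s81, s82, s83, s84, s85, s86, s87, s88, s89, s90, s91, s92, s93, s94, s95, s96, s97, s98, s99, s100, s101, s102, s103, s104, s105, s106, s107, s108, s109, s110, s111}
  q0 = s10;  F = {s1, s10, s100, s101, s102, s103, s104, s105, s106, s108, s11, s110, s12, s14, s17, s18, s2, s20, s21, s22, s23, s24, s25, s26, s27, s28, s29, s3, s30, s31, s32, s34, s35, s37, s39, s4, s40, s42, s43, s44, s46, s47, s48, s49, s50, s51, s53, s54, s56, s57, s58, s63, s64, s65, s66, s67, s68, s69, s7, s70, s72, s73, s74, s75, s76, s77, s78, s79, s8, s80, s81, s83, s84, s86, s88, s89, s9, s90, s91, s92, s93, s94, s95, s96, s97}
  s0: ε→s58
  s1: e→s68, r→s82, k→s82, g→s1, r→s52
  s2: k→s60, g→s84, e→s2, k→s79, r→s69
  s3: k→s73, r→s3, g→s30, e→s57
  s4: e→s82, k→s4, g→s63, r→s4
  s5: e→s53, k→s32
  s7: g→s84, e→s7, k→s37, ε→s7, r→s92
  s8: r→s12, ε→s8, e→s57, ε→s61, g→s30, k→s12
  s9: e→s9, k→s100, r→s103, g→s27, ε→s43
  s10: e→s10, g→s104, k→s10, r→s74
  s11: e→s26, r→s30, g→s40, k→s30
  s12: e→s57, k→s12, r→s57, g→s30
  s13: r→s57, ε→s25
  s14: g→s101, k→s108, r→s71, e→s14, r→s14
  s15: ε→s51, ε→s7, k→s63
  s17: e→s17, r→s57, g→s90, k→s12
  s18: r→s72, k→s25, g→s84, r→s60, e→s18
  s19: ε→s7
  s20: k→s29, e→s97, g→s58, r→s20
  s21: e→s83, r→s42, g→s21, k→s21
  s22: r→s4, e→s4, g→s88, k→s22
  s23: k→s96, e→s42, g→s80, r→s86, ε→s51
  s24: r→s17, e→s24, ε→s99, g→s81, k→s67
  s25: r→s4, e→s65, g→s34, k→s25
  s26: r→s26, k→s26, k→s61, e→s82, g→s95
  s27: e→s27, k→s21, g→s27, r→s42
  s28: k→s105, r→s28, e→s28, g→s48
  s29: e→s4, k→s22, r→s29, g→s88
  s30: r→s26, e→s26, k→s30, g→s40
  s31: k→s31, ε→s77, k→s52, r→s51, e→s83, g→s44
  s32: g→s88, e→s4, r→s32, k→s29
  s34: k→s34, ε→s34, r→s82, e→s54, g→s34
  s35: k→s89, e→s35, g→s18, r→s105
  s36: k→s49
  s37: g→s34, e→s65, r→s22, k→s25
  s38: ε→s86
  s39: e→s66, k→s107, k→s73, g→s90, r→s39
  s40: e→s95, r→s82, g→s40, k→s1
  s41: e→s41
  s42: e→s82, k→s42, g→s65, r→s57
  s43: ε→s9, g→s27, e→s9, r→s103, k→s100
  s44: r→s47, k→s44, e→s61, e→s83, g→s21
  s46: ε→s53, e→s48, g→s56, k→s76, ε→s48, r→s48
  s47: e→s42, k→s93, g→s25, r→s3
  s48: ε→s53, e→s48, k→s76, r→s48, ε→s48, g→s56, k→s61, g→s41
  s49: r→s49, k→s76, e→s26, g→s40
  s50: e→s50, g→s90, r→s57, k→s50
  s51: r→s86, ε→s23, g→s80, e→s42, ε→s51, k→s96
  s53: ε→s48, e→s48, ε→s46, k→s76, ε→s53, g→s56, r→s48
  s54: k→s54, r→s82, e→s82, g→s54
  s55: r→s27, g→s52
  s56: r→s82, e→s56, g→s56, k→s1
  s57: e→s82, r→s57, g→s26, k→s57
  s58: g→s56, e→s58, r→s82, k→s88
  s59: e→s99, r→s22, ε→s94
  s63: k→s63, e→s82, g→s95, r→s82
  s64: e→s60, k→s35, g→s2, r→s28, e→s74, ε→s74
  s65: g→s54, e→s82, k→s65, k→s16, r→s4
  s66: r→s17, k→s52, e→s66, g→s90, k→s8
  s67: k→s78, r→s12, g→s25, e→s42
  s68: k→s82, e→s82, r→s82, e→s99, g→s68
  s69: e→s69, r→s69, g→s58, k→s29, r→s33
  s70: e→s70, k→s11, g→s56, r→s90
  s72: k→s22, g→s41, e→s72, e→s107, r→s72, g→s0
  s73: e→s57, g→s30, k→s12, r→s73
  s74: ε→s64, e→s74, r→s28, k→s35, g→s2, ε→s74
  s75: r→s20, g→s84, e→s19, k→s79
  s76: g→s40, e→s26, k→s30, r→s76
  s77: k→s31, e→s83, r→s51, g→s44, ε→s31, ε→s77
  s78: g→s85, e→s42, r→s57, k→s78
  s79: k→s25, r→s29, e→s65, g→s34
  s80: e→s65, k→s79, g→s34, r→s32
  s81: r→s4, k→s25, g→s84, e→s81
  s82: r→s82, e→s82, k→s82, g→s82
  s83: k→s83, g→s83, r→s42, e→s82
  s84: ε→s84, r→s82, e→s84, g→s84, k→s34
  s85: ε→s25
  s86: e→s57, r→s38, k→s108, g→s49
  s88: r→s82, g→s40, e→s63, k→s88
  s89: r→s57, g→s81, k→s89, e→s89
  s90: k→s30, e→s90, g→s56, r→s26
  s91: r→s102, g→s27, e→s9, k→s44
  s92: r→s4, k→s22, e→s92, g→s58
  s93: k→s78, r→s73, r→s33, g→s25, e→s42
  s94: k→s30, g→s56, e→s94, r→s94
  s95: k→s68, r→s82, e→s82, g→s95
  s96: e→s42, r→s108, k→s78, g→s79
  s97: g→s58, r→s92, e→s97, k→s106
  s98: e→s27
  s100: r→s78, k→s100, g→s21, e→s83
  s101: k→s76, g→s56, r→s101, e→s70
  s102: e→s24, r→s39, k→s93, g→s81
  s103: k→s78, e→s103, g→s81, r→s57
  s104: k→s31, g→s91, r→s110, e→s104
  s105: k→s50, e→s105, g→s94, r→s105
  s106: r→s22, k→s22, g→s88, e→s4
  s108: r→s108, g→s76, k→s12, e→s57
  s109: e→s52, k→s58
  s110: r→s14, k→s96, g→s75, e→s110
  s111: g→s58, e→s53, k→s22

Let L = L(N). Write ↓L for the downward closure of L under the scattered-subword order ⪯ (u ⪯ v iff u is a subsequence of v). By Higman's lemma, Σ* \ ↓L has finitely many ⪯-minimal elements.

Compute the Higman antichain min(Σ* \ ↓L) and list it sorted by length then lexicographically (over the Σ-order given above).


min(Σ*\↓L) = [gkee, rggr, gggre, rkkre, ggerre, rrggkk].

|Q|=112, |F|=85, |δ|=410 (32 ε).
min D↑ (80 st, q0=0, F={30}): 0:k→0,g→1,r→2,e→0 1:k→3,g→4,r→5,e→1 2:k→6,g→7,r→8,e→2 3:k→3,g→9,r→10,e→11 4:k→9,g→12,r→13,e→14 5:k→15,g→16,r→17,e→5 6:k→18,g→19,r→20,e→6 7:k→21,g→22,r→23,e→7 8:k→20,g→24,r→8,e→8 9:k→9,g→25,r→26,e→11 10:k→15,g→27,r→28,e→29 11:k→11,g→11,r→29,e→30 12:k→25,g→12,r→29,e→12 13:k→31,g→32,r→33,e→34 14:k→35,g→12,r→36,e→14 15:k→37,g→21,r→38,e→29 16:k→21,g→22,r→39,e→40 17:k→38,g→41,r→17,e→17 18:k→18,g→32,r→42,e→18 19:k→43,g→22,r→44,e→19 20:k→45,g→46,r→20,e→20 21:k→43,g→47,r→48,e→49 22:k→47,g→22,r→30,e→22 23:k→48,g→50,r→23,e→23 24:k→51,g→52,r→24,e→24 25:k→25,g→25,r→29,e→11 26:k→31,g→43,r→53,e→29 27:k→21,g→47,r→54,e→49 28:k→38,g→55,r→28,e→42 29:k→29,g→49,r→42,e→30 30:k→30,g→30,r→30,e→30 31:k→37,g→43,r→56,e→29 32:k→43,g→22,r→57,e→32 33:k→56,g→58,r→33,e→59 34:k→60,g→32,r→61,e→34 35:k→35,g→25,r→37,e→11 36:k→37,g→32,r→42,e→36 37:k→37,g→43,r→42,e→29 38:k→62,g→51,r→38,e→42 39:k→48,g→50,r→39,e→63 40:k→64,g→22,r→65,e→40 41:k→51,g→52,r→41,e→66 42:k→42,g→67,r→42,e→30 43:k→43,g→47,r→57,e→49 44:k→68,g→50,r→44,e→44 45:k→45,g→58,r→42,e→45 46:k→69,g→52,r→46,e→46 47:k→47,g→47,r→30,e→70 48:k→68,g→71,r→48,e→57 49:k→49,g→70,r→57,e→30 50:k→71,g→52,r→30,e→50 51:k→69,g→72,r→51,e→67 52:k→73,g→52,r→30,e→52 53:k→56,g→69,r→53,e→42 54:k→48,g→71,r→54,e→57 55:k→51,g→72,r→55,e→67 56:k→62,g→69,r→56,e→42 57:k→57,g→74,r→57,e→30 58:k→69,g→52,r→67,e→58 59:k→75,g→58,r→61,e→59 60:k→37,g→43,r→62,e→29 61:k→62,g→58,r→42,e→61 62:k→62,g→69,r→42,e→42 63:k→76,g→50,r→65,e→63 64:k→43,g→47,r→68,e→49 65:k→68,g→50,r→57,e→65 66:k→77,g→52,r→58,e→66 67:k→67,g→78,r→67,e→30 68:k→68,g→71,r→57,e→57 69:k→69,g→72,r→67,e→67 70:k→70,g→70,r→30,e→30 71:k→71,g→72,r→30,e→74 72:k→73,g→72,r→30,e→78 73:k→30,g→73,r→30,e→79 74:k→74,g→78,r→30,e→30 75:k→62,g→69,r→62,e→42 76:k→68,g→71,r→68,e→57 77:k→69,g→72,r→69,e→67 78:k→79,g→78,r→30,e→30 79:k→30,g→79,r→30,e→30.
'gkee': run [99, 91, 54, 14, 2] end={s82,s99} rej; 4/4 del acc.
'rggr': |S_i|=[99, 87, 55, 16, 2] end={s52,s82} ∉↓L; 4/4 del acc.
'gggre': N↓-sim [99, 91, 70, 29, 14, 2] end={s82,s99} — reject; 5/5 deletions ∈↓L.
'rkkre': |S_i|=[99, 87, 53, 30, 10, 2] end={s82,s99} rej; 5/5 deletions ∈↓L.
'ggerre': N↓-sim [99, 91, 70, 50, 32, 10, 2] end={s82,s99} rej; 6/6 single-dels accept.
'rrggkk': run [99, 87, 55, 26, 9, 5, 1] end={s82} — reject; 6/6 single-dels accept.
6 words, ⪯-incomp.


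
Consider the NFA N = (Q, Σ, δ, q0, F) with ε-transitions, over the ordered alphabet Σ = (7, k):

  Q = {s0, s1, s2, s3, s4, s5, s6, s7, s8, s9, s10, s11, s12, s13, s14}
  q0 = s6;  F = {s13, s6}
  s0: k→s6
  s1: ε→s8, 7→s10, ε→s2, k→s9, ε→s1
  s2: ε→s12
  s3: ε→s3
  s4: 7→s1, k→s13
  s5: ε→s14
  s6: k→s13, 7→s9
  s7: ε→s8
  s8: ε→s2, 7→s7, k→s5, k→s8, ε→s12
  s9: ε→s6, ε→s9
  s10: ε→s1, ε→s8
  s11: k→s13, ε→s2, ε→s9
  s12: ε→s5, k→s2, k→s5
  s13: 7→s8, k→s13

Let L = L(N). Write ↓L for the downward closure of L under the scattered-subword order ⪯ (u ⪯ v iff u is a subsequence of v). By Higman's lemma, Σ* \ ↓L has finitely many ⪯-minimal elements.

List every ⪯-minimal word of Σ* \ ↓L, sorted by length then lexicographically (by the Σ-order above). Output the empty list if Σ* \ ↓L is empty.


|Q|=15, |F|=2, |δ|=31 (16 ε).
min D↑ (3 st, q0=0, F={2}): 0:7→0,k→1 1:7→2,k→1 2:7→2,k→2.
'k7': |S_i|=[9, 7, 6] end={s12,s14,s2,s5,s7,s8} rej; 2/2 del acc.
1 obstructions.

A = [k7].


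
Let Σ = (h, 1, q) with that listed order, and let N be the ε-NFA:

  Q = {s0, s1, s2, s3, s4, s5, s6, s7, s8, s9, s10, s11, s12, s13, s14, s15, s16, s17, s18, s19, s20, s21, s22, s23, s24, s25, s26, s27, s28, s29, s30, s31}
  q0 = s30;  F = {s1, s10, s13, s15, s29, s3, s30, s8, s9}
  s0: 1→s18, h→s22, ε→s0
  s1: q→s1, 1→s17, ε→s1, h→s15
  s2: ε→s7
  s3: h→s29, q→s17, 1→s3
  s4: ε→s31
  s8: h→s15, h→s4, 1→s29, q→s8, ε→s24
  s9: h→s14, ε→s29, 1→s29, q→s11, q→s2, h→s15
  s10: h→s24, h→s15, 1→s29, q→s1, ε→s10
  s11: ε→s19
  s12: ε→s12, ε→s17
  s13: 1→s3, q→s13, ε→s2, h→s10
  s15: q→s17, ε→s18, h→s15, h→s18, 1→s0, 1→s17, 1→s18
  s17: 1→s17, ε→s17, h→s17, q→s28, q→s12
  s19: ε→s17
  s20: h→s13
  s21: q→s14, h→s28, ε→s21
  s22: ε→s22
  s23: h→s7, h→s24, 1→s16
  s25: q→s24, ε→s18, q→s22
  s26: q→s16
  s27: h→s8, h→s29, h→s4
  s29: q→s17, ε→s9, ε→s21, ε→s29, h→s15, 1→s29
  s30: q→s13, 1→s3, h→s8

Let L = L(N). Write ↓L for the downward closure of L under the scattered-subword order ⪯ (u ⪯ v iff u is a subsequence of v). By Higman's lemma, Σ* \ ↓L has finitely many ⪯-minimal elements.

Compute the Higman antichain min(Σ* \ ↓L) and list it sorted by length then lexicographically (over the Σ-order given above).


min(Σ*\↓L) = [1q, hh1, hhq, qhq1].

|Q|=32, |F|=9, |δ|=72 (20 ε).
min D↑ (9 st, q0=0, F={6}): 0:h→1,1→2,q→3 1:h→4,1→5,q→1 2:h→5,1→2,q→6 3:h→7,1→2,q→3 4:h→4,1→6,q→6 5:h→4,1→5,q→6 6:h→6,1→6,q→6 7:h→4,1→5,q→8 8:h→4,1→6,q→8 (ε-aug+det+¬).
'1q': run [24, 16, 8] end={s11,s12,s14,s17,s19,s2,s28,s7} ∉↓L; 2/2 single-dels accept.
'hh1': N↓-sim [24, 21, 11, 6] end={s0,s12,s17,s18,s22,s28} ∉↓L; 3/3 deletions ∈↓L.
'hhq': N↓-sim [24, 21, 11, 3] end={s12,s17,s28} rej; 3/3 deletions ∈↓L.
'qhq1': |S_i|=[24, 23, 20, 13, 6] end={s0,s12,s17,s18,s22,s28} — reject; 4/4 deletions ∈↓L.
4 obstructions.


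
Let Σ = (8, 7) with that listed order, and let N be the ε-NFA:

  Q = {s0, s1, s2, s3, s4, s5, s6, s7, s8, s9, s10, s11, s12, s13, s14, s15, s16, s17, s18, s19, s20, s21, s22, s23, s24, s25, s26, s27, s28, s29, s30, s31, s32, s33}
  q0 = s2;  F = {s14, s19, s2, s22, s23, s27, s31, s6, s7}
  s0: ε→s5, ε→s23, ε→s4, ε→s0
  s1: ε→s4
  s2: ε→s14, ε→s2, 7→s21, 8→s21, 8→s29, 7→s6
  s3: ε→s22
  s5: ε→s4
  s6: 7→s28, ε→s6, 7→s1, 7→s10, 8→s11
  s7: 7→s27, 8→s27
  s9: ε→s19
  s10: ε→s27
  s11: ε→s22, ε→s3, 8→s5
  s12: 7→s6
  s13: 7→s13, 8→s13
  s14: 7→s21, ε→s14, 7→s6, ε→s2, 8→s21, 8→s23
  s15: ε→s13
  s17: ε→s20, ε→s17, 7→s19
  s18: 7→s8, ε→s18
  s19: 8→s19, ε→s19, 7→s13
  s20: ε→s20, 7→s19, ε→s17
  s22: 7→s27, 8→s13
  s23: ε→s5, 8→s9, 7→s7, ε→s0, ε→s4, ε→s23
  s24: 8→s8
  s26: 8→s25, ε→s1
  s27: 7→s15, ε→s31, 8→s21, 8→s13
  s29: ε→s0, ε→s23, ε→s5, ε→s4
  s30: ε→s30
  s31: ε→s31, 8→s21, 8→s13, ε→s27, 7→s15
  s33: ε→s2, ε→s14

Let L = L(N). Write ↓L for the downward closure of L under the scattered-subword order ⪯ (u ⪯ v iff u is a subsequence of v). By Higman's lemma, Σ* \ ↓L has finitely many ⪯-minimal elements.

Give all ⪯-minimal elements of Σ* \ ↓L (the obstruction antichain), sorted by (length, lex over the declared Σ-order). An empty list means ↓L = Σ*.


|Q|=34, |F|=9, |δ|=73 (38 ε).
min D↑ (8 st, q0=0, F={7}): 0:8→1,7→2 1:8→3,7→4 2:8→5,7→6 3:8→3,7→7 4:8→6,7→6 5:8→7,7→6 6:8→7,7→7 7:8→7,7→7 (ε-aug+det+¬).
'887': run [22, 16, 9, 2] end={s13,s15} ∉↓L; 3/3 deletions ∈↓L.
'788': N↓-sim [22, 15, 10, 4] end={s13,s21,s4,s5} rej; 3/3 single-dels accept.
'778': |S_i|=[22, 15, 9, 2] end={s13,s21} ∉↓L; 3/3 del acc.
'777': run [22, 15, 9, 2] end={s13,s15} — reject; 3/3 single-dels accept.
4 minimals (antichain).

min(Σ*\↓L) = [887, 788, 778, 777].


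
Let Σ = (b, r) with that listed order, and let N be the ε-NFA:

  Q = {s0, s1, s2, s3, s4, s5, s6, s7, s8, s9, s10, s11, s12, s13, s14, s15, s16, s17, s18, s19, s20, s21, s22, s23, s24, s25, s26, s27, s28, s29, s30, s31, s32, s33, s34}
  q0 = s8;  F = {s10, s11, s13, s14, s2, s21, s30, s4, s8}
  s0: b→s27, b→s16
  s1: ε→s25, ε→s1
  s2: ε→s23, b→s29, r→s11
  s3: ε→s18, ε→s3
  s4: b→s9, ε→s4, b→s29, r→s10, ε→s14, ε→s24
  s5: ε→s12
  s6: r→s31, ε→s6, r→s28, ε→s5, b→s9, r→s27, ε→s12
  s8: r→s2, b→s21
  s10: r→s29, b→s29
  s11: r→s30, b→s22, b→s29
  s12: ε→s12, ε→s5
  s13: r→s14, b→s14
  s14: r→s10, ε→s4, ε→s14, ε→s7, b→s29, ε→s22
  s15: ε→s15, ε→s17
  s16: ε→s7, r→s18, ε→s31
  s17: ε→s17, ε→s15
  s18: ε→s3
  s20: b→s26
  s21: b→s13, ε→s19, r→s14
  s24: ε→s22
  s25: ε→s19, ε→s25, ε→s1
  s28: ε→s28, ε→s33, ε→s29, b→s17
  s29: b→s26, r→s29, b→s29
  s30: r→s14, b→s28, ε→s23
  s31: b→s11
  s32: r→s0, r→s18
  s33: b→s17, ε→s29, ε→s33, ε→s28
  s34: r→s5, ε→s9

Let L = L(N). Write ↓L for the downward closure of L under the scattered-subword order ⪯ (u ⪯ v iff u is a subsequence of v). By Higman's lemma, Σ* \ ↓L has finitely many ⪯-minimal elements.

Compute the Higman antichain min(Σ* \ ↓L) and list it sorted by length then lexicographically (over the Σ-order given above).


min(Σ*\↓L) = [rb, bbbb, brrr, bbbrr, rrrrrr].

|Q|=35, |F|=9, |δ|=75 (38 ε).
min D↑ (9 st, q0=0, F={5}): 0:b→1,r→2 1:b→3,r→4 2:b→5,r→6 3:b→4,r→4 4:b→5,r→7 5:b→5,r→5 6:b→5,r→8 7:b→5,r→5 8:b→5,r→4 [Hopcroft].
'rb': |S_i|=[21, 17, 8] end={s15,s17,s22,s26,s28,s29,s33,s9} rej; 2/2 del acc.
'bbbb': N↓-sim [21, 16, 12, 9, 3] end={s26,s29,s9} rej; 4/4 del acc.
'brrr': |S_i|=[21, 16, 9, 3, 2] end={s26,s29} — reject; 4/4 single-dels accept.
'bbbrr': N↓-sim [21, 16, 12, 9, 3, 2] end={s26,s29} — reject; 5/5 deletions ∈↓L.
'rrrrrr': |S_i|=[21, 17, 16, 15, 9, 3, 2] end={s26,s29} ∉↓L; 6/6 single-dels accept.
5 words, ⪯-incomp.


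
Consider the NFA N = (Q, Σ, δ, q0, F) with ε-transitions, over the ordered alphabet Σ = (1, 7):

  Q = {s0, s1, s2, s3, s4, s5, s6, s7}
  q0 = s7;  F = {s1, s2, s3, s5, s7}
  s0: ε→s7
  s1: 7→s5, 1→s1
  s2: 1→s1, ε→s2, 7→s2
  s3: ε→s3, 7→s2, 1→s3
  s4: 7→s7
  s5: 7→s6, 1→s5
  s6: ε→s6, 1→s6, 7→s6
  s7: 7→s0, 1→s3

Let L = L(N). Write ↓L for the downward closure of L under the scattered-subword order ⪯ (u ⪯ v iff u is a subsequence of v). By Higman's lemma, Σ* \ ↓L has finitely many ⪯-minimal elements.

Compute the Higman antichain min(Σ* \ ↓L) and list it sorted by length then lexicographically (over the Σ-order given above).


A = [17177].

|Q|=8, |F|=5, |δ|=17 (4 ε).
min D↑ (6 st, q0=0, F={5}): 0:1→1,7→0 1:1→1,7→2 2:1→3,7→2 3:1→3,7→4 4:1→4,7→5 5:1→5,7→5.
'17177': |S_i|=[7, 5, 4, 3, 2, 1] end={s6} rej; 5/5 single-dels accept.
1 words, ⪯-incomp.


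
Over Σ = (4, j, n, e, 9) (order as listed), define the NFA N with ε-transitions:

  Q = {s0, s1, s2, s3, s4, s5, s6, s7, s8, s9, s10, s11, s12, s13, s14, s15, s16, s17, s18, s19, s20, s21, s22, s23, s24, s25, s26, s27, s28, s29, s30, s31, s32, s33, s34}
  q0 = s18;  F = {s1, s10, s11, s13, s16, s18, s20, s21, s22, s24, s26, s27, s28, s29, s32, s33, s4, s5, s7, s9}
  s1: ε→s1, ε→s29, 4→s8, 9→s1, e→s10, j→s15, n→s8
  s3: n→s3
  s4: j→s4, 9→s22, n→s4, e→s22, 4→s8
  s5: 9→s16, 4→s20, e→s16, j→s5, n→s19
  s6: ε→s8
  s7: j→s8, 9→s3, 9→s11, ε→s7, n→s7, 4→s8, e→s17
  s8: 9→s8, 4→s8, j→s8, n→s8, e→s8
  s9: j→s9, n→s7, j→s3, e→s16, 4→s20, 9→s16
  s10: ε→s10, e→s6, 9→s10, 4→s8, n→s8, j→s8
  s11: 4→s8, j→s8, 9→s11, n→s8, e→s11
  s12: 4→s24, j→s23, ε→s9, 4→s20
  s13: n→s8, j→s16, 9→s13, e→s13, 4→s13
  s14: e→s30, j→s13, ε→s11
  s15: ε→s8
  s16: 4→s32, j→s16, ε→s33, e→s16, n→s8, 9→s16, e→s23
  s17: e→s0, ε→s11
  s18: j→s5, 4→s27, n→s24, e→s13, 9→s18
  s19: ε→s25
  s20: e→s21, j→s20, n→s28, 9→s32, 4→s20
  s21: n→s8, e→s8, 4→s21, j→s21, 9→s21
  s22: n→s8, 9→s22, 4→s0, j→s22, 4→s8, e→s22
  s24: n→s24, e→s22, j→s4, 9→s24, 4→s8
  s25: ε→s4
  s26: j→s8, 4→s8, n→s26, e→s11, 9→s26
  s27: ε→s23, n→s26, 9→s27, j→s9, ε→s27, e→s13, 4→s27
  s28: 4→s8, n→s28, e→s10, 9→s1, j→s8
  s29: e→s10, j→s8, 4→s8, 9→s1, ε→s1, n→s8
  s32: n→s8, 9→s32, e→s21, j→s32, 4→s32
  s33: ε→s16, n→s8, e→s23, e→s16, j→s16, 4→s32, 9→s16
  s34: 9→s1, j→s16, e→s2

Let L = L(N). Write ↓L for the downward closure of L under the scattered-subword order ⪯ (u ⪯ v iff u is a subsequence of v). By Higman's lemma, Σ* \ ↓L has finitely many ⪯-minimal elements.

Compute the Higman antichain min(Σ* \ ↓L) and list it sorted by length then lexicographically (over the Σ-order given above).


|Q|=35, |F|=20, |δ|=136 (16 ε).
min D↑ (19 st, q0=0, F={10}): 0:4→1,j→2,n→3,e→4,9→0 1:4→1,j→5,n→6,e→4,9→1 2:4→7,j→2,n→8,e→9,9→9 3:4→10,j→8,n→3,e→11,9→3 4:4→4,j→9,n→10,e→4,9→4 5:4→7,j→5,n→12,e→9,9→9 6:4→10,j→10,n→6,e→13,9→6 7:4→7,j→7,n→14,e→15,9→16 8:4→10,j→8,n→8,e→11,9→11 9:4→16,j→9,n→10,e→9,9→9 10:4→10,j→10,n→10,e→10,9→10 11:4→10,j→11,n→10,e→11,9→11 12:4→10,j→10,n→12,e→13,9→13 13:4→10,j→10,n→10,e→13,9→13 14:4→10,j→10,n→14,e→17,9→18 15:4→15,j→15,n→10,e→10,9→15 16:4→16,j→16,n→10,e→15,9→16 17:4→10,j→10,n→10,e→10,9→17 18:4→10,j→10,n→10,e→17,9→18 (ε-aug+det+¬).
'n4': N↓-sim [29, 18, 2] end={s0,s8} — reject; 2/2 single-dels accept.
'en': |S_i|=[29, 13, 1] end={s8} ∉↓L; 2/2 del acc.
'4nj': |S_i|=[29, 22, 13, 2] end={s15,s8} ∉↓L; 3/3 single-dels accept.
'j9n': run [29, 24, 15, 2] end={s3,s8} — reject; 3/3 del acc.
'j4ee': N↓-sim [29, 24, 11, 4, 2] end={s6,s8} — reject; 4/4 single-dels accept.
5 minimals (antichain).

A = [n4, en, 4nj, j9n, j4ee].


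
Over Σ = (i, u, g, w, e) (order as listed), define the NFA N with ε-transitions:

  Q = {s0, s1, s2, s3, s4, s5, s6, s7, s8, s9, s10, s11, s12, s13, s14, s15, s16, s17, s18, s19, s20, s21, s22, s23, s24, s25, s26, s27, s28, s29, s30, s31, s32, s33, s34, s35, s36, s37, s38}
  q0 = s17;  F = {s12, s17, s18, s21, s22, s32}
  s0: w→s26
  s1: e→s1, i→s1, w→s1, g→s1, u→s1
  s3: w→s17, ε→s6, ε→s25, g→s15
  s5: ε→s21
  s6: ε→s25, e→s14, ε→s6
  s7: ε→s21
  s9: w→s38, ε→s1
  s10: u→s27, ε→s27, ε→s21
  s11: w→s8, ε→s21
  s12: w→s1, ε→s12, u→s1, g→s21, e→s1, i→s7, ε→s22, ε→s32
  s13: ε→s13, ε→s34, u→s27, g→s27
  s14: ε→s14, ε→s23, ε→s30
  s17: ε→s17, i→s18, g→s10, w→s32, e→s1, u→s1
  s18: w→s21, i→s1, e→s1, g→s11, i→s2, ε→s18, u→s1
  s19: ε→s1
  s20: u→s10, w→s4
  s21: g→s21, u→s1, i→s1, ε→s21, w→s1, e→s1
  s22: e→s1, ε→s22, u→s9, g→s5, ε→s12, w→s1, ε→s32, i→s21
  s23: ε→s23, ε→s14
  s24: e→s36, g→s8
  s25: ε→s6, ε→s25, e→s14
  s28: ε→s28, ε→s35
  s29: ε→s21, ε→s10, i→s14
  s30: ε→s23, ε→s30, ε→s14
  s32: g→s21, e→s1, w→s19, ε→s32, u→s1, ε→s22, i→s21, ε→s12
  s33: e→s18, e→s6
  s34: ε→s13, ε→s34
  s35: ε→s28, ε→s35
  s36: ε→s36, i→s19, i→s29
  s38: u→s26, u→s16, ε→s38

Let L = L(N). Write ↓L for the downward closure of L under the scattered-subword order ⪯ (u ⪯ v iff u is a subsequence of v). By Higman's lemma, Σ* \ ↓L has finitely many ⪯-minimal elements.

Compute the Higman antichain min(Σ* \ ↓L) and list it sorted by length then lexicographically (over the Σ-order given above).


A = [u, e, ii, gi, gw, ww].

|Q|=39, |F|=6, |δ|=102 (45 ε).
min D↑ (5 st, q0=0, F={2}): 0:i→1,u→2,g→3,w→4,e→2 1:i→2,u→2,g→3,w→3,e→2 2:i→2,u→2,g→2,w→2,e→2 3:i→2,u→2,g→3,w→2,e→2 4:i→3,u→2,g→3,w→2,e→2 (ε-aug+det+¬).
'u': N↓-sim [19, 6] end={s1,s16,s26,s27,s38,s9} — reject; 1/1 deletions ∈↓L.
'e': run [19, 1] end={s1} rej; 1/1 del acc.
'ii': run [19, 7, 2] end={s1,s2} — reject; 2/2 deletions ∈↓L.
'gi': |S_i|=[19, 7, 1] end={s1} rej; 2/2 single-dels accept.
'gw': run [19, 7, 2] end={s1,s8} ∉↓L; 2/2 del acc.
'ww': N↓-sim [19, 13, 5] end={s1,s16,s19,s26,s38} — reject; 2/2 deletions ∈↓L.
6 words, ⪯-incomp.


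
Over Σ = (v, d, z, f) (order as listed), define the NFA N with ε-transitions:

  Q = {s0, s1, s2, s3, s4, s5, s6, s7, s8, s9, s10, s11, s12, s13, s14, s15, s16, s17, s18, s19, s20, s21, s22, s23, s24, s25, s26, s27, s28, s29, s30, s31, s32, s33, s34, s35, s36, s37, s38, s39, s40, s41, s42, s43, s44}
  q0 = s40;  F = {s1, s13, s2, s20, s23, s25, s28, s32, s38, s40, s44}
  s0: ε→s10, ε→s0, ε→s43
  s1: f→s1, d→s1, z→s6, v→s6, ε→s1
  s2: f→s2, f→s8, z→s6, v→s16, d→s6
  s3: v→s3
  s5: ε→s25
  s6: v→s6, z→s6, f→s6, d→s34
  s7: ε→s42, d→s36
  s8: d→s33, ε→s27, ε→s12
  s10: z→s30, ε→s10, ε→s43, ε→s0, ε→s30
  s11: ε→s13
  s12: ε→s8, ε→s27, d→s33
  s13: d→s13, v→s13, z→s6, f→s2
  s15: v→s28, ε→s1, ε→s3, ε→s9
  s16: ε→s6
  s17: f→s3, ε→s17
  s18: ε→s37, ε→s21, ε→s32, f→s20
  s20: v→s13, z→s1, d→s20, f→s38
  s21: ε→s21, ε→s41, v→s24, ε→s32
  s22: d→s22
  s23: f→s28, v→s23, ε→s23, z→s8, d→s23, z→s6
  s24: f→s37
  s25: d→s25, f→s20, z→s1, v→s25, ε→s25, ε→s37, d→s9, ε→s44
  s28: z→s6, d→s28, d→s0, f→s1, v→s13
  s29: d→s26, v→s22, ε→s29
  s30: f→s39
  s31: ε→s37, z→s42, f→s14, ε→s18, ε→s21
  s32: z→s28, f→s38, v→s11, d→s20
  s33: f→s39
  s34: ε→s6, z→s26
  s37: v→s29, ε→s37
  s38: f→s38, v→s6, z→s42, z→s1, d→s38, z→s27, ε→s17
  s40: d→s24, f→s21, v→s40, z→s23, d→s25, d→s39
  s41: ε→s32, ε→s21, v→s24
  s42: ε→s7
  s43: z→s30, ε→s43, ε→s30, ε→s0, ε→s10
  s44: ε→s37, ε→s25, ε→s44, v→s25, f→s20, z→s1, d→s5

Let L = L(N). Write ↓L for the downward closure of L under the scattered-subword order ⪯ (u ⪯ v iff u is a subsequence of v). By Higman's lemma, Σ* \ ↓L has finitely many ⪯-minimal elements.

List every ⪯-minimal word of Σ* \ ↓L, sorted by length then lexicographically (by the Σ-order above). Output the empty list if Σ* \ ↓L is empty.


Antichain: [zz, dzv, fvz, ffv, fvfd].

|Q|=45, |F|=11, |δ|=124 (47 ε).
min D↑ (11 st, q0=0, F={6}): 0:v→0,d→1,z→2,f→3 1:v→1,d→1,z→4,f→5 2:v→2,d→2,z→6,f→7 3:v→8,d→5,z→7,f→9 4:v→6,d→4,z→6,f→4 5:v→8,d→5,z→4,f→9 6:v→6,d→6,z→6,f→6 7:v→8,d→7,z→6,f→4 8:v→8,d→8,z→6,f→10 9:v→6,d→9,z→4,f→9 10:v→6,d→6,z→6,f→10.
'zz': |S_i|=[38, 21, 9] end={s12,s26,s27,s30,s33,s34,s39,s6,s8} — reject; 2/2 deletions ∈↓L.
'dzv': N↓-sim [38, 33, 13, 3] end={s26,s34,s6} ∉↓L; 3/3 del acc.
'fvz': |S_i|=[38, 32, 17, 3] end={s26,s34,s6} rej; 3/3 single-dels accept.
'ffv': |S_i|=[38, 32, 20, 7] end={s16,s22,s26,s29,s3,s34,s6} rej; 3/3 deletions ∈↓L.
'fvfd': |S_i|=[38, 32, 17, 13, 6] end={s22,s26,s33,s34,s39,s6} rej; 4/4 single-dels accept.
5 obstructions.


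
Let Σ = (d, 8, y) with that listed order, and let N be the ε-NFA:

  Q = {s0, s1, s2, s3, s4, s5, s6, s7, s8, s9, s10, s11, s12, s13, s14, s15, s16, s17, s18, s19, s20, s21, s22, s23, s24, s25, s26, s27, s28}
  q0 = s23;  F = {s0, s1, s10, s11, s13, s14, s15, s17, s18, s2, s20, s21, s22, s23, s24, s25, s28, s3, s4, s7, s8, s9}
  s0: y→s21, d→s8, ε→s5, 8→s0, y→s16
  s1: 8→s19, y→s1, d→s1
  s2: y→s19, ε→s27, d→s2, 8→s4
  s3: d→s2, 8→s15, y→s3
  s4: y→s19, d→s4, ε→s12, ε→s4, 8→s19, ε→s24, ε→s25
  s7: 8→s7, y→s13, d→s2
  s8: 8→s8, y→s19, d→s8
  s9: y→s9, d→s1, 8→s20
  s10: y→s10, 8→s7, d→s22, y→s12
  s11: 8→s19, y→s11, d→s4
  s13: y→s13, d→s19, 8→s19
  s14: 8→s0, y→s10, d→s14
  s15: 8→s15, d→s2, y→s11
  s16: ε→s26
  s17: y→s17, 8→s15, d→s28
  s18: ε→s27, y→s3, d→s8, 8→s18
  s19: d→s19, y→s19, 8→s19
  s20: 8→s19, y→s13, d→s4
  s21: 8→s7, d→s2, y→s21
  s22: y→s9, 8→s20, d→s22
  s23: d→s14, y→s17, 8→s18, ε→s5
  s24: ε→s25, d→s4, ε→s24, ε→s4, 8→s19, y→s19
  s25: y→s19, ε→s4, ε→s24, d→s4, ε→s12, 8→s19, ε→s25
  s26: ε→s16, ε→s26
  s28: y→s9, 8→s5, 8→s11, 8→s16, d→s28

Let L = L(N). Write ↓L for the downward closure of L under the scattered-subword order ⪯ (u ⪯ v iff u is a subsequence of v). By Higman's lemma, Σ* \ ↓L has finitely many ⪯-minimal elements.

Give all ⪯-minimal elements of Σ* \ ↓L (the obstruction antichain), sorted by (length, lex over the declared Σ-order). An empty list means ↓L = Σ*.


|Q|=29, |F|=22, |δ|=91 (18 ε).
min D↑ (21 st, q0=0, F={13}): 0:d→1,8→2,y→3 1:d→1,8→4,y→5 2:d→6,8→2,y→7 3:d→8,8→9,y→3 4:d→6,8→4,y→10 5:d→11,8→12,y→5 6:d→6,8→6,y→13 7:d→14,8→9,y→7 8:d→8,8→15,y→16 9:d→14,8→9,y→15 10:d→14,8→12,y→10 11:d→11,8→17,y→16 12:d→14,8→12,y→18 13:d→13,8→13,y→13 14:d→14,8→19,y→13 15:d→19,8→13,y→15 16:d→20,8→17,y→16 17:d→19,8→13,y→18 18:d→13,8→13,y→18 19:d→19,8→13,y→13 20:d→20,8→13,y→20.
'8dy': run [28, 20, 8, 1] end={s19} rej; 3/3 del acc.
'yd88': |S_i|=[28, 23, 17, 11, 1] end={s19} — reject; 4/4 deletions ∈↓L.
'y8y8': N↓-sim [28, 23, 15, 7, 1] end={s19} rej; 4/4 del acc.
'dy8yd': run [28, 23, 18, 10, 2, 1] end={s19} — reject; 5/5 single-dels accept.
'ydyd8': run [28, 23, 17, 10, 6, 1] end={s19} ∉↓L; 5/5 deletions ∈↓L.
5 words, ⪯-incomp.

min(Σ*\↓L) = [8dy, yd88, y8y8, dy8yd, ydyd8].


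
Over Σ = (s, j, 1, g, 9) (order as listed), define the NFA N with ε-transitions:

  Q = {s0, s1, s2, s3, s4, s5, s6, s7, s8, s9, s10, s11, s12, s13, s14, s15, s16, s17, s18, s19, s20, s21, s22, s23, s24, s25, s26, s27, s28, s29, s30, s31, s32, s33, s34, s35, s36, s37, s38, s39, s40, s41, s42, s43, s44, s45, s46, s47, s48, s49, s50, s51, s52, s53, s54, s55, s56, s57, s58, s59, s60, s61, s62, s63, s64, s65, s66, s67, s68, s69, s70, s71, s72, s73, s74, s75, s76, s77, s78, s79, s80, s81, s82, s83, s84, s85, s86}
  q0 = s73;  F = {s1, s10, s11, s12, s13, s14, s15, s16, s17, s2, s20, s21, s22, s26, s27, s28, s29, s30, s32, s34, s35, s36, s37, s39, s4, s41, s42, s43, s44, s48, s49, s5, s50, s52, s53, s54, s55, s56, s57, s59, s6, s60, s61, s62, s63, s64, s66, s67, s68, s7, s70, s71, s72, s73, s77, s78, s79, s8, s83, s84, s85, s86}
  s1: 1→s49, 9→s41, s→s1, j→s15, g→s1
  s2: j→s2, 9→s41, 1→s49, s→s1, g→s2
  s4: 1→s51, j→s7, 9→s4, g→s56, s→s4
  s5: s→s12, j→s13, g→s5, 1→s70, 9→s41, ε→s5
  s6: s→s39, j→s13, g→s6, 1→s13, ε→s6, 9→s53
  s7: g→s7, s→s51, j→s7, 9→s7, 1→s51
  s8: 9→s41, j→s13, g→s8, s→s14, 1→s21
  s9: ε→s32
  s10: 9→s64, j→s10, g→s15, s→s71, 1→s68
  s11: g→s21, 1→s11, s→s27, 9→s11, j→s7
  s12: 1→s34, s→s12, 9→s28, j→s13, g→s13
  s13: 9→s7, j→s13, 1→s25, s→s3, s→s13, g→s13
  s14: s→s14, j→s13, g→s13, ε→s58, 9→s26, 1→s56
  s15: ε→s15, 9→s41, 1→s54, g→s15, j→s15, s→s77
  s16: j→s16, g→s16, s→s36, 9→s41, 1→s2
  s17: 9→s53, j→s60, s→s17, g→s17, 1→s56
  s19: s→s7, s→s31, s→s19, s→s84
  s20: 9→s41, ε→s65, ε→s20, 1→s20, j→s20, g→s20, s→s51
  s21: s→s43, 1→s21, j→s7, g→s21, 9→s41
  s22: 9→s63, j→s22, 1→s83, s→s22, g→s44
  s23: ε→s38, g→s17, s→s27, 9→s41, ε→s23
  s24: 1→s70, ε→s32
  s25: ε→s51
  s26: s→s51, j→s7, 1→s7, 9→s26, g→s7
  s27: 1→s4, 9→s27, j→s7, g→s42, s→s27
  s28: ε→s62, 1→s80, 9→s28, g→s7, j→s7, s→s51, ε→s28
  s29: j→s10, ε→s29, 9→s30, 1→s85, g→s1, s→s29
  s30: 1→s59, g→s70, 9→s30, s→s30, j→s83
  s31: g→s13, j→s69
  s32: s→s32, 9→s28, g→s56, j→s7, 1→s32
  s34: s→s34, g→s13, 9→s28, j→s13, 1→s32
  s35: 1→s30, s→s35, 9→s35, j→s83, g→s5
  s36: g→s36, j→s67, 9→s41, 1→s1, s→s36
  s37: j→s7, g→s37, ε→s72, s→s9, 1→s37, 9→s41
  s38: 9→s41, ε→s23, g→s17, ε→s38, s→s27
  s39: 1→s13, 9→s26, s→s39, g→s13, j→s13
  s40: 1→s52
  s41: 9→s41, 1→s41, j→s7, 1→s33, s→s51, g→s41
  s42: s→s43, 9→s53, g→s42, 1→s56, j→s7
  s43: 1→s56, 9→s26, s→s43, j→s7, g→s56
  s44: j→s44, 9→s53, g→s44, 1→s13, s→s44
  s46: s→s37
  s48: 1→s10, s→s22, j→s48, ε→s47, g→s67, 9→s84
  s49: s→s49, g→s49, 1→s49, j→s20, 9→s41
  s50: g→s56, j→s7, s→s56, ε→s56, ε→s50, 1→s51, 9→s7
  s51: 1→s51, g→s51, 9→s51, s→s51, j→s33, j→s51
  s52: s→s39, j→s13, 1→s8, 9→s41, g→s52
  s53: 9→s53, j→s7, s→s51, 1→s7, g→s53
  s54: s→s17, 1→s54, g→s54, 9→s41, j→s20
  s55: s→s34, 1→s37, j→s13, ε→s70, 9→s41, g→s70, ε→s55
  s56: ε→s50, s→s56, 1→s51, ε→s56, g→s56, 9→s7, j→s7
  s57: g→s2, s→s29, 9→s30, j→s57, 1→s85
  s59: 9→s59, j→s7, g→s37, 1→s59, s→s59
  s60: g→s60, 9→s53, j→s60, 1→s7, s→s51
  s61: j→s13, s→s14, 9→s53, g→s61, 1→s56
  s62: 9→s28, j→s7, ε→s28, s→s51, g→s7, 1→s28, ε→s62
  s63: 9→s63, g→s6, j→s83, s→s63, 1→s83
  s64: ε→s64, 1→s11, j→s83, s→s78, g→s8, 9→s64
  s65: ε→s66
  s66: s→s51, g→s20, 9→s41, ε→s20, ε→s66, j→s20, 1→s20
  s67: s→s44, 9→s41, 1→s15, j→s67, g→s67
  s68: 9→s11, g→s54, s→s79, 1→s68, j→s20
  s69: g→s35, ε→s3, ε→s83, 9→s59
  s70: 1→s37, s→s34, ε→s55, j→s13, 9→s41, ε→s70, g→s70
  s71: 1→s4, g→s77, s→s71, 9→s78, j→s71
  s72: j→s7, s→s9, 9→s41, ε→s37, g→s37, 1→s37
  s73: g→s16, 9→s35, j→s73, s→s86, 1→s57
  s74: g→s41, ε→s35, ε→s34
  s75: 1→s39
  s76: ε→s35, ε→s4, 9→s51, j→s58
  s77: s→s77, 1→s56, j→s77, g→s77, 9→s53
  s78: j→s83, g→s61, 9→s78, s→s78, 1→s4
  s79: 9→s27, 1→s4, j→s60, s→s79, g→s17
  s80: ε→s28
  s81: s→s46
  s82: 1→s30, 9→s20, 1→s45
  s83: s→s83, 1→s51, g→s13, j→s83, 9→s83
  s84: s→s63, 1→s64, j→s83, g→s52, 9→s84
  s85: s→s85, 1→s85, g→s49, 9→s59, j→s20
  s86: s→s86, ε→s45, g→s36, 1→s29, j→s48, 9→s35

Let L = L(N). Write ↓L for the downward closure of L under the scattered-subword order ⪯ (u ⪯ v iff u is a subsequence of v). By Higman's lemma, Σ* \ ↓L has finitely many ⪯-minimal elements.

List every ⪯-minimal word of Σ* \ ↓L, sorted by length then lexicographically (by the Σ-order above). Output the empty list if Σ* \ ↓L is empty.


|Q|=87, |F|=62, |δ|=384 (41 ε).
min D↑ (58 st, q0=0, F={23}): 0:s→1,j→0,1→2,g→3,9→4 1:s→1,j→5,1→6,g→7,9→4 2:s→6,j→2,1→8,g→9,9→10 3:s→7,j→3,1→9,g→3,9→11 4:s→4,j→12,1→10,g→13,9→4 5:s→14,j→5,1→15,g→16,9→17 6:s→6,j→15,1→8,g→18,9→10 7:s→7,j→16,1→18,g→7,9→11 8:s→8,j→19,1→8,g→20,9→21 9:s→18,j→9,1→20,g→9,9→11 10:s→10,j→12,1→21,g→22,9→10 11:s→23,j→24,1→11,g→11,9→11 12:s→12,j→12,1→23,g→25,9→12 13:s→26,j→25,1→22,g→13,9→11 14:s→14,j→14,1→12,g→27,9→28 15:s→29,j→15,1→30,g→31,9→32 16:s→27,j→16,1→31,g→16,9→11 17:s→28,j→12,1→32,g→33,9→17 18:s→18,j→31,1→20,g→18,9→11 19:s→23,j→19,1→19,g→19,9→11 20:s→20,j→19,1→20,g→20,9→11 21:s→21,j→24,1→21,g→34,9→21 22:s→35,j→25,1→34,g→22,9→11 23:s→23,j→23,1→23,g→23,9→23 24:s→23,j→24,1→23,g→24,9→24 25:s→25,j→25,1→23,g→25,9→24 26:s→26,j→25,1→35,g→25,9→36 27:s→27,j→27,1→25,g→27,9→37 28:s→28,j→12,1→12,g→38,9→28 29:s→29,j→29,1→39,g→40,9→41 30:s→42,j→19,1→30,g→43,9→44 31:s→40,j→31,1→43,g→31,9→11 32:s→41,j→12,1→44,g→45,9→32 33:s→46,j→25,1→45,g→33,9→11 34:s→47,j→24,1→34,g→34,9→11 35:s→35,j→25,1→47,g→25,9→36 36:s→23,j→24,1→36,g→24,9→36 37:s→23,j→24,1→24,g→37,9→37 38:s→46,j→25,1→25,g→38,9→37 39:s→39,j→24,1→23,g→48,9→39 40:s→40,j→40,1→48,g→40,9→37 41:s→41,j→12,1→39,g→49,9→41 42:s→42,j→50,1→39,g→51,9→52 43:s→51,j→19,1→43,g→43,9→11 44:s→52,j→24,1→44,g→53,9→44 45:s→54,j→25,1→53,g→45,9→11 46:s→46,j→25,1→25,g→25,9→55 47:s→47,j→24,1→47,g→48,9→36 48:s→48,j→24,1→23,g→48,9→24 49:s→54,j→25,1→48,g→49,9→37 50:s→23,j→50,1→24,g→50,9→37 51:s→51,j→50,1→48,g→51,9→37 52:s→52,j→24,1→39,g→56,9→52 53:s→57,j→24,1→53,g→53,9→11 54:s→54,j→25,1→48,g→25,9→55 55:s→23,j→24,1→24,g→24,9→55 56:s→57,j→24,1→48,g→56,9→37 57:s→57,j→24,1→48,g→48,9→55 [Hopcroft].
'g9s': run [72, 48, 9, 2] end={s33,s51} rej; 3/3 deletions ∈↓L.
'9j1': run [72, 44, 7, 3] end={s25,s33,s51} — reject; 3/3 deletions ∈↓L.
'11js': N↓-sim [72, 54, 33, 9, 2] end={s33,s51} ∉↓L; 4/4 deletions ∈↓L.
'sjs11': |S_i|=[72, 68, 46, 29, 10, 3] end={s25,s33,s51} rej; 5/5 del acc.
'9gsg1': run [72, 44, 33, 20, 8, 3] end={s25,s33,s51} — reject; 5/5 single-dels accept.
5 minimals (antichain).

min(Σ*\↓L) = [g9s, 9j1, 11js, sjs11, 9gsg1].
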